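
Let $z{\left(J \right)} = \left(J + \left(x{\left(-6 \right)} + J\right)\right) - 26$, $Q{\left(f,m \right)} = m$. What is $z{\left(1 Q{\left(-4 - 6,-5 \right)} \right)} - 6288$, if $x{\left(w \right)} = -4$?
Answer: $-6328$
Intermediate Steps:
$z{\left(J \right)} = -30 + 2 J$ ($z{\left(J \right)} = \left(J + \left(-4 + J\right)\right) - 26 = \left(-4 + 2 J\right) - 26 = -30 + 2 J$)
$z{\left(1 Q{\left(-4 - 6,-5 \right)} \right)} - 6288 = \left(-30 + 2 \cdot 1 \left(-5\right)\right) - 6288 = \left(-30 + 2 \left(-5\right)\right) - 6288 = \left(-30 - 10\right) - 6288 = -40 - 6288 = -6328$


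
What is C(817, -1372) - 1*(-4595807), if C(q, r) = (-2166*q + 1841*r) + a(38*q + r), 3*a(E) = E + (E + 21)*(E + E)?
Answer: 587756511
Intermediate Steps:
a(E) = E/3 + 2*E*(21 + E)/3 (a(E) = (E + (E + 21)*(E + E))/3 = (E + (21 + E)*(2*E))/3 = (E + 2*E*(21 + E))/3 = E/3 + 2*E*(21 + E)/3)
C(q, r) = -2166*q + 1841*r + (r + 38*q)*(43 + 2*r + 76*q)/3 (C(q, r) = (-2166*q + 1841*r) + (38*q + r)*(43 + 2*(38*q + r))/3 = (-2166*q + 1841*r) + (r + 38*q)*(43 + 2*(r + 38*q))/3 = (-2166*q + 1841*r) + (r + 38*q)*(43 + (2*r + 76*q))/3 = (-2166*q + 1841*r) + (r + 38*q)*(43 + 2*r + 76*q)/3 = -2166*q + 1841*r + (r + 38*q)*(43 + 2*r + 76*q)/3)
C(817, -1372) - 1*(-4595807) = (-2166*817 + 1841*(-1372) + (-1372 + 38*817)*(43 + 2*(-1372) + 76*817)/3) - 1*(-4595807) = (-1769622 - 2525852 + (-1372 + 31046)*(43 - 2744 + 62092)/3) + 4595807 = (-1769622 - 2525852 + (⅓)*29674*59391) + 4595807 = (-1769622 - 2525852 + 587456178) + 4595807 = 583160704 + 4595807 = 587756511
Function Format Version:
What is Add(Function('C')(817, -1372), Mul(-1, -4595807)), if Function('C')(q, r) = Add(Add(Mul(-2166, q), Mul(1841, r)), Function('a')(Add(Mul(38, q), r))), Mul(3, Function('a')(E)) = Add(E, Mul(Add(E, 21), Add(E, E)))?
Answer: 587756511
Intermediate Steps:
Function('a')(E) = Add(Mul(Rational(1, 3), E), Mul(Rational(2, 3), E, Add(21, E))) (Function('a')(E) = Mul(Rational(1, 3), Add(E, Mul(Add(E, 21), Add(E, E)))) = Mul(Rational(1, 3), Add(E, Mul(Add(21, E), Mul(2, E)))) = Mul(Rational(1, 3), Add(E, Mul(2, E, Add(21, E)))) = Add(Mul(Rational(1, 3), E), Mul(Rational(2, 3), E, Add(21, E))))
Function('C')(q, r) = Add(Mul(-2166, q), Mul(1841, r), Mul(Rational(1, 3), Add(r, Mul(38, q)), Add(43, Mul(2, r), Mul(76, q)))) (Function('C')(q, r) = Add(Add(Mul(-2166, q), Mul(1841, r)), Mul(Rational(1, 3), Add(Mul(38, q), r), Add(43, Mul(2, Add(Mul(38, q), r))))) = Add(Add(Mul(-2166, q), Mul(1841, r)), Mul(Rational(1, 3), Add(r, Mul(38, q)), Add(43, Mul(2, Add(r, Mul(38, q)))))) = Add(Add(Mul(-2166, q), Mul(1841, r)), Mul(Rational(1, 3), Add(r, Mul(38, q)), Add(43, Add(Mul(2, r), Mul(76, q))))) = Add(Add(Mul(-2166, q), Mul(1841, r)), Mul(Rational(1, 3), Add(r, Mul(38, q)), Add(43, Mul(2, r), Mul(76, q)))) = Add(Mul(-2166, q), Mul(1841, r), Mul(Rational(1, 3), Add(r, Mul(38, q)), Add(43, Mul(2, r), Mul(76, q)))))
Add(Function('C')(817, -1372), Mul(-1, -4595807)) = Add(Add(Mul(-2166, 817), Mul(1841, -1372), Mul(Rational(1, 3), Add(-1372, Mul(38, 817)), Add(43, Mul(2, -1372), Mul(76, 817)))), Mul(-1, -4595807)) = Add(Add(-1769622, -2525852, Mul(Rational(1, 3), Add(-1372, 31046), Add(43, -2744, 62092))), 4595807) = Add(Add(-1769622, -2525852, Mul(Rational(1, 3), 29674, 59391)), 4595807) = Add(Add(-1769622, -2525852, 587456178), 4595807) = Add(583160704, 4595807) = 587756511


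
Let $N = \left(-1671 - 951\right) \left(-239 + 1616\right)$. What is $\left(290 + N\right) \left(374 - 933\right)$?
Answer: $2018104036$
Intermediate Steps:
$N = -3610494$ ($N = \left(-2622\right) 1377 = -3610494$)
$\left(290 + N\right) \left(374 - 933\right) = \left(290 - 3610494\right) \left(374 - 933\right) = \left(-3610204\right) \left(-559\right) = 2018104036$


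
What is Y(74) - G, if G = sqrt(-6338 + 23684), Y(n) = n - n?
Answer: -7*sqrt(354) ≈ -131.70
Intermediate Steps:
Y(n) = 0
G = 7*sqrt(354) (G = sqrt(17346) = 7*sqrt(354) ≈ 131.70)
Y(74) - G = 0 - 7*sqrt(354) = -7*sqrt(354)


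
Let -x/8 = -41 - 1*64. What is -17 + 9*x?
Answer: 7543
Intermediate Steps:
x = 840 (x = -8*(-41 - 1*64) = -8*(-41 - 64) = -8*(-105) = 840)
-17 + 9*x = -17 + 9*840 = -17 + 7560 = 7543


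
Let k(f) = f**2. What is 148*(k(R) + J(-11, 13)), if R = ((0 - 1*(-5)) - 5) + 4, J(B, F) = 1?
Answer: 2516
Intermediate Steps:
R = 4 (R = ((0 + 5) - 5) + 4 = (5 - 5) + 4 = 0 + 4 = 4)
148*(k(R) + J(-11, 13)) = 148*(4**2 + 1) = 148*(16 + 1) = 148*17 = 2516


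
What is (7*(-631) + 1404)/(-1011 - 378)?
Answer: 3013/1389 ≈ 2.1692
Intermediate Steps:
(7*(-631) + 1404)/(-1011 - 378) = (-4417 + 1404)/(-1389) = -3013*(-1/1389) = 3013/1389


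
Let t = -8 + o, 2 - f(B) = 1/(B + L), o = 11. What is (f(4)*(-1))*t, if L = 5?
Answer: -17/3 ≈ -5.6667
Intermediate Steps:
f(B) = 2 - 1/(5 + B) (f(B) = 2 - 1/(B + 5) = 2 - 1/(5 + B))
t = 3 (t = -8 + 11 = 3)
(f(4)*(-1))*t = (((9 + 2*4)/(5 + 4))*(-1))*3 = (((9 + 8)/9)*(-1))*3 = (((1/9)*17)*(-1))*3 = ((17/9)*(-1))*3 = -17/9*3 = -17/3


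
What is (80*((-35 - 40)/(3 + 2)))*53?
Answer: -63600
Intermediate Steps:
(80*((-35 - 40)/(3 + 2)))*53 = (80*(-75/5))*53 = (80*(-75*1/5))*53 = (80*(-15))*53 = -1200*53 = -63600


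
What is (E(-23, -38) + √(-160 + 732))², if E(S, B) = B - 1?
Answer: 2093 - 156*√143 ≈ 227.51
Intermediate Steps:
E(S, B) = -1 + B
(E(-23, -38) + √(-160 + 732))² = ((-1 - 38) + √(-160 + 732))² = (-39 + √572)² = (-39 + 2*√143)²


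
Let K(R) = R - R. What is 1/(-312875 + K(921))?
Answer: -1/312875 ≈ -3.1962e-6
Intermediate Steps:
K(R) = 0
1/(-312875 + K(921)) = 1/(-312875 + 0) = 1/(-312875) = -1/312875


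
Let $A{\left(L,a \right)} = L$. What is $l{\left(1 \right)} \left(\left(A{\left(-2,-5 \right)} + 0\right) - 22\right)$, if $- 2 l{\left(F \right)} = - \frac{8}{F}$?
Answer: $-96$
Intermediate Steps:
$l{\left(F \right)} = \frac{4}{F}$ ($l{\left(F \right)} = - \frac{\left(-8\right) \frac{1}{F}}{2} = \frac{4}{F}$)
$l{\left(1 \right)} \left(\left(A{\left(-2,-5 \right)} + 0\right) - 22\right) = \frac{4}{1} \left(\left(-2 + 0\right) - 22\right) = 4 \cdot 1 \left(-2 - 22\right) = 4 \left(-24\right) = -96$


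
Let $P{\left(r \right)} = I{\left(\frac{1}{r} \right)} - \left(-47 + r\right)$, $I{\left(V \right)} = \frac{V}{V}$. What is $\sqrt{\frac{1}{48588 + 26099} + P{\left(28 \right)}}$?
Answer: $\frac{\sqrt{111563034067}}{74687} \approx 4.4721$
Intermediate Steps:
$I{\left(V \right)} = 1$
$P{\left(r \right)} = 48 - r$ ($P{\left(r \right)} = 1 - \left(-47 + r\right) = 48 - r$)
$\sqrt{\frac{1}{48588 + 26099} + P{\left(28 \right)}} = \sqrt{\frac{1}{48588 + 26099} + \left(48 - 28\right)} = \sqrt{\frac{1}{74687} + \left(48 - 28\right)} = \sqrt{\frac{1}{74687} + 20} = \sqrt{\frac{1493741}{74687}} = \frac{\sqrt{111563034067}}{74687}$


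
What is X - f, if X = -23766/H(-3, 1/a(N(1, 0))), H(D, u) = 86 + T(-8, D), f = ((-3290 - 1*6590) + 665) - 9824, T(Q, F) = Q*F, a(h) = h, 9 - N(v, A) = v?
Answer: 1035262/55 ≈ 18823.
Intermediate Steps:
N(v, A) = 9 - v
T(Q, F) = F*Q
f = -19039 (f = ((-3290 - 6590) + 665) - 9824 = (-9880 + 665) - 9824 = -9215 - 9824 = -19039)
H(D, u) = 86 - 8*D (H(D, u) = 86 + D*(-8) = 86 - 8*D)
X = -11883/55 (X = -23766/(86 - 8*(-3)) = -23766/(86 + 24) = -23766/110 = -23766*1/110 = -11883/55 ≈ -216.05)
X - f = -11883/55 - 1*(-19039) = -11883/55 + 19039 = 1035262/55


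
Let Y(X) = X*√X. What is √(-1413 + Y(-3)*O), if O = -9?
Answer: 3*√(-157 + 3*I*√3) ≈ 0.62196 + 37.595*I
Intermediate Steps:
Y(X) = X^(3/2)
√(-1413 + Y(-3)*O) = √(-1413 + (-3)^(3/2)*(-9)) = √(-1413 - 3*I*√3*(-9)) = √(-1413 + 27*I*√3)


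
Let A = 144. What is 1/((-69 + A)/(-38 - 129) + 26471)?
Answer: 167/4420582 ≈ 3.7778e-5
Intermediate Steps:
1/((-69 + A)/(-38 - 129) + 26471) = 1/((-69 + 144)/(-38 - 129) + 26471) = 1/(75/(-167) + 26471) = 1/(-1/167*75 + 26471) = 1/(-75/167 + 26471) = 1/(4420582/167) = 167/4420582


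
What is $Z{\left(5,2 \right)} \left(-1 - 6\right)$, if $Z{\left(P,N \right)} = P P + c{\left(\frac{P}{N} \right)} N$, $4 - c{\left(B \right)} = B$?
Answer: $-196$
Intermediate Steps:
$c{\left(B \right)} = 4 - B$
$Z{\left(P,N \right)} = P^{2} + N \left(4 - \frac{P}{N}\right)$ ($Z{\left(P,N \right)} = P P + \left(4 - \frac{P}{N}\right) N = P^{2} + \left(4 - \frac{P}{N}\right) N = P^{2} + N \left(4 - \frac{P}{N}\right)$)
$Z{\left(5,2 \right)} \left(-1 - 6\right) = \left(5^{2} - 5 + 4 \cdot 2\right) \left(-1 - 6\right) = \left(25 - 5 + 8\right) \left(-7\right) = 28 \left(-7\right) = -196$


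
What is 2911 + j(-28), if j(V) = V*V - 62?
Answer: 3633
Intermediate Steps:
j(V) = -62 + V² (j(V) = V² - 62 = -62 + V²)
2911 + j(-28) = 2911 + (-62 + (-28)²) = 2911 + (-62 + 784) = 2911 + 722 = 3633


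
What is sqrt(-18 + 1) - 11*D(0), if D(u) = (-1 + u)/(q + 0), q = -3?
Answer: -11/3 + I*sqrt(17) ≈ -3.6667 + 4.1231*I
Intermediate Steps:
D(u) = 1/3 - u/3 (D(u) = (-1 + u)/(-3 + 0) = (-1 + u)/(-3) = (-1 + u)*(-1/3) = 1/3 - u/3)
sqrt(-18 + 1) - 11*D(0) = sqrt(-18 + 1) - 11*(1/3 - 1/3*0) = sqrt(-17) - 11*(1/3 + 0) = I*sqrt(17) - 11*1/3 = I*sqrt(17) - 11/3 = -11/3 + I*sqrt(17)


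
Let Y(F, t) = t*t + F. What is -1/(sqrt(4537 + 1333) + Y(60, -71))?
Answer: -5101/26014331 + sqrt(5870)/26014331 ≈ -0.00019314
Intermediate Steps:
Y(F, t) = F + t**2 (Y(F, t) = t**2 + F = F + t**2)
-1/(sqrt(4537 + 1333) + Y(60, -71)) = -1/(sqrt(4537 + 1333) + (60 + (-71)**2)) = -1/(sqrt(5870) + (60 + 5041)) = -1/(sqrt(5870) + 5101) = -1/(5101 + sqrt(5870))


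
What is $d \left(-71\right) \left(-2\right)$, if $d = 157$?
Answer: $22294$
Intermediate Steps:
$d \left(-71\right) \left(-2\right) = 157 \left(-71\right) \left(-2\right) = \left(-11147\right) \left(-2\right) = 22294$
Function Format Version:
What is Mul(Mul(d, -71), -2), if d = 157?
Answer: 22294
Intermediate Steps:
Mul(Mul(d, -71), -2) = Mul(Mul(157, -71), -2) = Mul(-11147, -2) = 22294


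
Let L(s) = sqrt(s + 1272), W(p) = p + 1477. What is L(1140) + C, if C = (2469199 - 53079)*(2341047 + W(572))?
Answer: 5661201107520 + 6*sqrt(67) ≈ 5.6612e+12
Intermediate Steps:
W(p) = 1477 + p
L(s) = sqrt(1272 + s)
C = 5661201107520 (C = (2469199 - 53079)*(2341047 + (1477 + 572)) = 2416120*(2341047 + 2049) = 2416120*2343096 = 5661201107520)
L(1140) + C = sqrt(1272 + 1140) + 5661201107520 = sqrt(2412) + 5661201107520 = 6*sqrt(67) + 5661201107520 = 5661201107520 + 6*sqrt(67)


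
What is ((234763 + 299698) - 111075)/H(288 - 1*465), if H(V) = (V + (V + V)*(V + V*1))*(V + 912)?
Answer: 423386/91977165 ≈ 0.0046032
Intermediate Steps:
H(V) = (912 + V)*(V + 4*V²) (H(V) = (V + (2*V)*(V + V))*(912 + V) = (V + (2*V)*(2*V))*(912 + V) = (V + 4*V²)*(912 + V) = (912 + V)*(V + 4*V²))
((234763 + 299698) - 111075)/H(288 - 1*465) = ((234763 + 299698) - 111075)/(((288 - 1*465)*(912 + 4*(288 - 1*465)² + 3649*(288 - 1*465)))) = (534461 - 111075)/(((288 - 465)*(912 + 4*(288 - 465)² + 3649*(288 - 465)))) = 423386/((-177*(912 + 4*(-177)² + 3649*(-177)))) = 423386/((-177*(912 + 4*31329 - 645873))) = 423386/((-177*(912 + 125316 - 645873))) = 423386/((-177*(-519645))) = 423386/91977165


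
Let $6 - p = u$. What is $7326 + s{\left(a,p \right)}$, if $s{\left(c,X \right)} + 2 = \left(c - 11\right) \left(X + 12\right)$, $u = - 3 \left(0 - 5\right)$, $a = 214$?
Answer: $7933$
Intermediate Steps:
$u = 15$ ($u = \left(-3\right) \left(-5\right) = 15$)
$p = -9$ ($p = 6 - 15 = -9$)
$s{\left(c,X \right)} = -2 + \left(-11 + c\right) \left(12 + X\right)$ ($s{\left(c,X \right)} = -2 + \left(c - 11\right) \left(X + 12\right) = -2 + \left(-11 + c\right) \left(12 + X\right)$)
$7326 + s{\left(a,p \right)} = 7326 - -607 = 7326 + \left(-134 + 99 + 2568 - 1926\right) = 7326 + 607 = 7933$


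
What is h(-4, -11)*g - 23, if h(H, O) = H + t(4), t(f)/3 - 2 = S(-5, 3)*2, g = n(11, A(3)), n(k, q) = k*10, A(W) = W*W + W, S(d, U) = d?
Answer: -3103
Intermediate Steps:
A(W) = W + W² (A(W) = W² + W = W + W²)
n(k, q) = 10*k
g = 110 (g = 10*11 = 110)
t(f) = -24 (t(f) = 6 + 3*(-5*2) = 6 + 3*(-10) = 6 - 30 = -24)
h(H, O) = -24 + H (h(H, O) = H - 24 = -24 + H)
h(-4, -11)*g - 23 = (-24 - 4)*110 - 23 = -28*110 - 23 = -3080 - 23 = -3103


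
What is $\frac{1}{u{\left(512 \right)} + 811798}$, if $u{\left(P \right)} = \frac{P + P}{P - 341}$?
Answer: $\frac{171}{138818482} \approx 1.2318 \cdot 10^{-6}$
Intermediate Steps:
$u{\left(P \right)} = \frac{2 P}{-341 + P}$
$\frac{1}{u{\left(512 \right)} + 811798} = \frac{1}{2 \cdot 512 \frac{1}{-341 + 512} + 811798} = \frac{1}{2 \cdot 512 \cdot \frac{1}{171} + 811798} = \frac{1}{\frac{1024}{171} + 811798} = \frac{1}{\frac{138818482}{171}} = \frac{171}{138818482}$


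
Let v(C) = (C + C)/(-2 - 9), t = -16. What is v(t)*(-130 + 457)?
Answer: 10464/11 ≈ 951.27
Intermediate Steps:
v(C) = -2*C/11 (v(C) = (2*C)/(-11) = (2*C)*(-1/11) = -2*C/11)
v(t)*(-130 + 457) = (-2/11*(-16))*(-130 + 457) = (32/11)*327 = 10464/11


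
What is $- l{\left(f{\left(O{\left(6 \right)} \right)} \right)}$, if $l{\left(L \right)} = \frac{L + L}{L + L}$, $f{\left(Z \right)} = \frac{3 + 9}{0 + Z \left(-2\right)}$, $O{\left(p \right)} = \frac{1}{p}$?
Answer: $-1$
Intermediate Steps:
$f{\left(Z \right)} = - \frac{6}{Z}$ ($f{\left(Z \right)} = \frac{12}{0 - 2 Z} = \frac{12}{\left(-2\right) Z} = 12 \left(- \frac{1}{2 Z}\right) = - \frac{6}{Z}$)
$l{\left(L \right)} = 1$ ($l{\left(L \right)} = \frac{2 L}{2 L} = 2 L \frac{1}{2 L} = 1$)
$- l{\left(f{\left(O{\left(6 \right)} \right)} \right)} = \left(-1\right) 1 = -1$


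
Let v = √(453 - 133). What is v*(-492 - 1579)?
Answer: -16568*√5 ≈ -37047.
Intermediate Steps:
v = 8*√5 (v = √320 = 8*√5 ≈ 17.889)
v*(-492 - 1579) = (8*√5)*(-492 - 1579) = (8*√5)*(-2071) = -16568*√5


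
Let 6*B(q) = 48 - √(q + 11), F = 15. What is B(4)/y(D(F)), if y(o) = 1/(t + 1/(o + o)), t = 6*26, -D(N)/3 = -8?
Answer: 7489/6 - 7489*√15/288 ≈ 1147.5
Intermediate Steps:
D(N) = 24 (D(N) = -3*(-8) = 24)
t = 156
B(q) = 8 - √(11 + q)/6 (B(q) = (48 - √(q + 11))/6 = (48 - √(11 + q))/6 = 8 - √(11 + q)/6)
y(o) = 1/(156 + 1/(2*o)) (y(o) = 1/(156 + 1/(o + o)) = 1/(156 + 1/(2*o)))
B(4)/y(D(F)) = (8 - √(11 + 4)/6)/((2*24/(1 + 312*24))) = (8 - √15/6)/((2*24/(1 + 7488))) = (8 - √15/6)/((2*24/7489)) = (8 - √15/6)/((2*24*(1/7489))) = (8 - √15/6)/(48/7489) = (8 - √15/6)*(7489/48) = 7489/6 - 7489*√15/288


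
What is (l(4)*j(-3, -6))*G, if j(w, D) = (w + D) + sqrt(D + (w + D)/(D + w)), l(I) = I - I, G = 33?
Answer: 0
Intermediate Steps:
l(I) = 0
j(w, D) = D + w + sqrt(1 + D) (j(w, D) = (D + w) + sqrt(D + (D + w)/(D + w)) = (D + w) + sqrt(D + 1) = (D + w) + sqrt(1 + D) = D + w + sqrt(1 + D))
(l(4)*j(-3, -6))*G = (0*(-6 - 3 + sqrt((-6 - 3 - 6*(-6 - 3))/(-6 - 3))))*33 = (0*(-6 - 3 + sqrt((-6 - 3 - 6*(-9))/(-9))))*33 = (0*(-6 - 3 + sqrt(-(-6 - 3 + 54)/9)))*33 = (0*(-6 - 3 + sqrt(-1/9*45)))*33 = (0*(-6 - 3 + sqrt(-5)))*33 = (0*(-6 - 3 + I*sqrt(5)))*33 = (0*(-9 + I*sqrt(5)))*33 = 0*33 = 0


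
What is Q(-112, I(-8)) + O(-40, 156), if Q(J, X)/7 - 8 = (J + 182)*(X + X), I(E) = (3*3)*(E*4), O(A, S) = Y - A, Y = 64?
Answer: -282080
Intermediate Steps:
O(A, S) = 64 - A
I(E) = 36*E (I(E) = 9*(4*E) = 36*E)
Q(J, X) = 56 + 14*X*(182 + J) (Q(J, X) = 56 + 7*((J + 182)*(X + X)) = 56 + 7*((182 + J)*(2*X)) = 56 + 7*(2*X*(182 + J)) = 56 + 14*X*(182 + J))
Q(-112, I(-8)) + O(-40, 156) = (56 + 2548*(36*(-8)) + 14*(-112)*(36*(-8))) + (64 - 1*(-40)) = (56 + 2548*(-288) + 14*(-112)*(-288)) + (64 + 40) = (56 - 733824 + 451584) + 104 = -282184 + 104 = -282080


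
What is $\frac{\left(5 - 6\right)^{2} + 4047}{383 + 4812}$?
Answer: $\frac{4048}{5195} \approx 0.77921$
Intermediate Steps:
$\frac{\left(5 - 6\right)^{2} + 4047}{383 + 4812} = \frac{\left(-1\right)^{2} + 4047}{5195} = \left(1 + 4047\right) \frac{1}{5195} = 4048 \cdot \frac{1}{5195} = \frac{4048}{5195}$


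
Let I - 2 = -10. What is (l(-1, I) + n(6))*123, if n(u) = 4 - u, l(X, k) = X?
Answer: -369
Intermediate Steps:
I = -8 (I = 2 - 10 = -8)
(l(-1, I) + n(6))*123 = (-1 + (4 - 1*6))*123 = (-1 + (4 - 6))*123 = (-1 - 2)*123 = -3*123 = -369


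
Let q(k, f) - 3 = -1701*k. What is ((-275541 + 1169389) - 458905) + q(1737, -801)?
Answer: -2519691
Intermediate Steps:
q(k, f) = 3 - 1701*k
((-275541 + 1169389) - 458905) + q(1737, -801) = ((-275541 + 1169389) - 458905) + (3 - 1701*1737) = (893848 - 458905) + (3 - 2954637) = 434943 - 2954634 = -2519691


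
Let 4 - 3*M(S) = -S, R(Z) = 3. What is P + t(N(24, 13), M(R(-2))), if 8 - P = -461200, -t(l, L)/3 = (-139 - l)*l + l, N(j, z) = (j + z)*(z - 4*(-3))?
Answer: 3411033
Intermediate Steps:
N(j, z) = (12 + z)*(j + z) (N(j, z) = (j + z)*(z + 12) = (j + z)*(12 + z) = (12 + z)*(j + z))
M(S) = 4/3 + S/3 (M(S) = 4/3 - (-1)*S/3 = 4/3 + S/3)
t(l, L) = -3*l - 3*l*(-139 - l) (t(l, L) = -3*((-139 - l)*l + l) = -3*(l*(-139 - l) + l) = -3*(l + l*(-139 - l)) = -3*l - 3*l*(-139 - l))
P = 461208 (P = 8 - 1*(-461200) = 8 + 461200 = 461208)
P + t(N(24, 13), M(R(-2))) = 461208 + 3*(13² + 12*24 + 12*13 + 24*13)*(138 + (13² + 12*24 + 12*13 + 24*13)) = 461208 + 3*(169 + 288 + 156 + 312)*(138 + (169 + 288 + 156 + 312)) = 461208 + 3*925*(138 + 925) = 461208 + 3*925*1063 = 461208 + 2949825 = 3411033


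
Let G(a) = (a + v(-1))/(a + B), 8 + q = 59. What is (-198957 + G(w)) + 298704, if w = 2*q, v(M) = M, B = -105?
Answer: 299140/3 ≈ 99713.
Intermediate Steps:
q = 51 (q = -8 + 59 = 51)
w = 102 (w = 2*51 = 102)
G(a) = (-1 + a)/(-105 + a) (G(a) = (a - 1)/(a - 105) = (-1 + a)/(-105 + a))
(-198957 + G(w)) + 298704 = (-198957 + (-1 + 102)/(-105 + 102)) + 298704 = (-198957 + 101/(-3)) + 298704 = (-198957 - ⅓*101) + 298704 = (-198957 - 101/3) + 298704 = -596972/3 + 298704 = 299140/3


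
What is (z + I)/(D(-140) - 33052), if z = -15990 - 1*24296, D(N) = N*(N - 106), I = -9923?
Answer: -50209/1388 ≈ -36.174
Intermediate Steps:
D(N) = N*(-106 + N)
z = -40286 (z = -15990 - 24296 = -40286)
(z + I)/(D(-140) - 33052) = (-40286 - 9923)/(-140*(-106 - 140) - 33052) = -50209/(-140*(-246) - 33052) = -50209/(34440 - 33052) = -50209/1388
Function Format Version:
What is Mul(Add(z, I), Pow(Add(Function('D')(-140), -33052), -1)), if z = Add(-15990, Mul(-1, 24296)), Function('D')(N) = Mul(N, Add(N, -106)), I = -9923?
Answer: Rational(-50209, 1388) ≈ -36.174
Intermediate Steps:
Function('D')(N) = Mul(N, Add(-106, N))
z = -40286 (z = Add(-15990, -24296) = -40286)
Mul(Add(z, I), Pow(Add(Function('D')(-140), -33052), -1)) = Mul(Add(-40286, -9923), Pow(Add(Mul(-140, Add(-106, -140)), -33052), -1)) = Mul(-50209, Pow(Add(Mul(-140, -246), -33052), -1)) = Mul(-50209, Pow(Add(34440, -33052), -1)) = Mul(-50209, Pow(1388, -1)) = Mul(-50209, Rational(1, 1388)) = Rational(-50209, 1388)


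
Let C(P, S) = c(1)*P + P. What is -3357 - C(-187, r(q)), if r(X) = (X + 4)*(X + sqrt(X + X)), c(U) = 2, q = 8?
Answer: -2796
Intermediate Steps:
r(X) = (4 + X)*(X + sqrt(2)*sqrt(X)) (r(X) = (4 + X)*(X + sqrt(2*X)) = (4 + X)*(X + sqrt(2)*sqrt(X)))
C(P, S) = 3*P (C(P, S) = 2*P + P = 3*P)
-3357 - C(-187, r(q)) = -3357 - 3*(-187) = -3357 - 1*(-561) = -3357 + 561 = -2796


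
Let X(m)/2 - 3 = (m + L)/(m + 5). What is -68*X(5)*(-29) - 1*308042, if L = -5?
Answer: -296210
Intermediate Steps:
X(m) = 6 + 2*(-5 + m)/(5 + m) (X(m) = 6 + 2*((m - 5)/(m + 5)) = 6 + 2*((-5 + m)/(5 + m)) = 6 + 2*(-5 + m)/(5 + m))
-68*X(5)*(-29) - 1*308042 = -272*(5 + 2*5)/(5 + 5)*(-29) - 1*308042 = -272*(5 + 10)/10*(-29) - 308042 = -272*15/10*(-29) - 308042 = -68*6*(-29) - 308042 = -408*(-29) - 308042 = 11832 - 308042 = -296210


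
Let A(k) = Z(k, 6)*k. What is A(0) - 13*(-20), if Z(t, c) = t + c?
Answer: 260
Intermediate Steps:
Z(t, c) = c + t
A(k) = k*(6 + k) (A(k) = (6 + k)*k = k*(6 + k))
A(0) - 13*(-20) = 0*(6 + 0) - 13*(-20) = 0*6 + 260 = 0 + 260 = 260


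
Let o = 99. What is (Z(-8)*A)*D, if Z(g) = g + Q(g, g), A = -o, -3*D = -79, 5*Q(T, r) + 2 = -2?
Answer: 114708/5 ≈ 22942.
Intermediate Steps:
Q(T, r) = -4/5 (Q(T, r) = -2/5 + (1/5)*(-2) = -2/5 - 2/5 = -4/5)
D = 79/3 (D = -1/3*(-79) = 79/3 ≈ 26.333)
A = -99 (A = -1*99 = -99)
Z(g) = -4/5 + g (Z(g) = g - 4/5 = -4/5 + g)
(Z(-8)*A)*D = ((-4/5 - 8)*(-99))*(79/3) = -44/5*(-99)*(79/3) = (4356/5)*(79/3) = 114708/5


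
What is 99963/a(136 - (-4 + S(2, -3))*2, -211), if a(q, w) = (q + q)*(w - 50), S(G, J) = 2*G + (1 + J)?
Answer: -383/280 ≈ -1.3679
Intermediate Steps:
S(G, J) = 1 + J + 2*G
a(q, w) = 2*q*(-50 + w) (a(q, w) = (2*q)*(-50 + w) = 2*q*(-50 + w))
99963/a(136 - (-4 + S(2, -3))*2, -211) = 99963/((2*(136 - (-4 + (1 - 3 + 2*2))*2)*(-50 - 211))) = 99963/((2*(136 - (-4 + (1 - 3 + 4))*2)*(-261))) = 99963/((2*(136 - (-4 + 2)*2)*(-261))) = 99963/((2*(136 - (-2)*2)*(-261))) = 99963/((2*(136 - 1*(-4))*(-261))) = 99963/((2*(136 + 4)*(-261))) = 99963/((2*140*(-261))) = 99963/(-73080) = 99963*(-1/73080) = -383/280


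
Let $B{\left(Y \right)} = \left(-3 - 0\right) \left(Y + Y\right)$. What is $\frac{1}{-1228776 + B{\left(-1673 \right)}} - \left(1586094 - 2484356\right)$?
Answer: $\frac{1094746033355}{1218738} \approx 8.9826 \cdot 10^{5}$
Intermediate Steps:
$B{\left(Y \right)} = - 6 Y$ ($B{\left(Y \right)} = \left(-3 + 0\right) 2 Y = - 3 \cdot 2 Y = - 6 Y$)
$\frac{1}{-1228776 + B{\left(-1673 \right)}} - \left(1586094 - 2484356\right) = \frac{1}{-1228776 - -10038} - \left(1586094 - 2484356\right) = \frac{1}{-1228776 + 10038} - \left(1586094 - 2484356\right) = \frac{1}{-1218738} - -898262 = - \frac{1}{1218738} + 898262 = \frac{1094746033355}{1218738}$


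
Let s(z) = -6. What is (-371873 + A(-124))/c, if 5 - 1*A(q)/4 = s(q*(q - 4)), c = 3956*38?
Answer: -371829/150328 ≈ -2.4734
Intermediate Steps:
c = 150328
A(q) = 44 (A(q) = 20 - 4*(-6) = 20 + 24 = 44)
(-371873 + A(-124))/c = (-371873 + 44)/150328 = -371829*1/150328 = -371829/150328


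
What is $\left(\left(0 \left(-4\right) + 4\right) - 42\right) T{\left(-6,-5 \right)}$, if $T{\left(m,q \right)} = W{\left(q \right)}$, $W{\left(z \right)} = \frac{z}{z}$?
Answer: $-38$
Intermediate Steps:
$W{\left(z \right)} = 1$
$T{\left(m,q \right)} = 1$
$\left(\left(0 \left(-4\right) + 4\right) - 42\right) T{\left(-6,-5 \right)} = \left(\left(0 \left(-4\right) + 4\right) - 42\right) 1 = \left(\left(0 + 4\right) - 42\right) 1 = \left(4 - 42\right) 1 = \left(-38\right) 1 = -38$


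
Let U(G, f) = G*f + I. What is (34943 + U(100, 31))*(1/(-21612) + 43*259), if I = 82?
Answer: 9176414639375/21612 ≈ 4.2460e+8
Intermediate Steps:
U(G, f) = 82 + G*f (U(G, f) = G*f + 82 = 82 + G*f)
(34943 + U(100, 31))*(1/(-21612) + 43*259) = (34943 + (82 + 100*31))*(1/(-21612) + 43*259) = (34943 + (82 + 3100))*(-1/21612 + 11137) = (34943 + 3182)*(240692843/21612) = 38125*(240692843/21612) = 9176414639375/21612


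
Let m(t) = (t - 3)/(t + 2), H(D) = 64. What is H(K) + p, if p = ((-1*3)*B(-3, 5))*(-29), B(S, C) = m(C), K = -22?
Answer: 622/7 ≈ 88.857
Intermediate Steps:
m(t) = (-3 + t)/(2 + t)
B(S, C) = (-3 + C)/(2 + C)
p = 174/7 (p = ((-1*3)*((-3 + 5)/(2 + 5)))*(-29) = -3*2/7*(-29) = -6/7*(-29) = 174/7 ≈ 24.857)
H(K) + p = 64 + 174/7 = 622/7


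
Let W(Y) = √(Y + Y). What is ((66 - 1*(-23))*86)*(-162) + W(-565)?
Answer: -1239948 + I*√1130 ≈ -1.2399e+6 + 33.615*I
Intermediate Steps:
W(Y) = √2*√Y (W(Y) = √(2*Y) = √2*√Y)
((66 - 1*(-23))*86)*(-162) + W(-565) = ((66 - 1*(-23))*86)*(-162) + √2*√(-565) = ((66 + 23)*86)*(-162) + √2*(I*√565) = (89*86)*(-162) + I*√1130 = 7654*(-162) + I*√1130 = -1239948 + I*√1130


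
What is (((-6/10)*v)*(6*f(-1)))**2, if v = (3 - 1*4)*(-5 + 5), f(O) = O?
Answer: 0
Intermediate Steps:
v = 0 (v = (3 - 4)*0 = -1*0 = 0)
(((-6/10)*v)*(6*f(-1)))**2 = ((-6/10*0)*(6*(-1)))**2 = ((-6*1/10*0)*(-6))**2 = (-3/5*0*(-6))**2 = (0*(-6))**2 = 0**2 = 0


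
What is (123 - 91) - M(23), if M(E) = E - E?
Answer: 32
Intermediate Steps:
M(E) = 0
(123 - 91) - M(23) = (123 - 91) - 1*0 = 32 + 0 = 32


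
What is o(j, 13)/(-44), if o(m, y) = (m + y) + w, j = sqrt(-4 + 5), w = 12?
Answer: -13/22 ≈ -0.59091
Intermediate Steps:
j = 1 (j = sqrt(1) = 1)
o(m, y) = 12 + m + y (o(m, y) = (m + y) + 12 = 12 + m + y)
o(j, 13)/(-44) = (12 + 1 + 13)/(-44) = 26*(-1/44) = -13/22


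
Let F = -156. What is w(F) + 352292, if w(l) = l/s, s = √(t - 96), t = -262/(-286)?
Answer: 352292 + 156*I*√1944371/13597 ≈ 3.5229e+5 + 15.998*I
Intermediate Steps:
t = 131/143 (t = -262*(-1/286) = 131/143 ≈ 0.91608)
s = I*√1944371/143 (s = √(131/143 - 96) = √(-13597/143) = I*√1944371/143 ≈ 9.7511*I)
w(l) = -I*l*√1944371/13597 (w(l) = l/((I*√1944371/143)) = l*(-I*√1944371/13597) = -I*l*√1944371/13597)
w(F) + 352292 = -1/13597*I*(-156)*√1944371 + 352292 = 156*I*√1944371/13597 + 352292 = 352292 + 156*I*√1944371/13597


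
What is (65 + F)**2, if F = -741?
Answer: 456976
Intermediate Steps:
(65 + F)**2 = (65 - 741)**2 = (-676)**2 = 456976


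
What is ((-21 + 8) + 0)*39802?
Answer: -517426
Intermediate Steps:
((-21 + 8) + 0)*39802 = (-13 + 0)*39802 = -13*39802 = -517426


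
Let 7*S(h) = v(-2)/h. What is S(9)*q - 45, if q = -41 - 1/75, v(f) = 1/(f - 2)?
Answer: -211856/4725 ≈ -44.837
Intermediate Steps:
v(f) = 1/(-2 + f)
q = -3076/75 (q = -41 - 1*1/75 = -41 - 1/75 = -3076/75 ≈ -41.013)
S(h) = -1/(28*h) (S(h) = (1/((-2 - 2)*h))/7 = (1/((-4)*h))/7 = (-1/(4*h))/7 = -1/(28*h))
S(9)*q - 45 = -1/28/9*(-3076/75) - 45 = -1/28*⅑*(-3076/75) - 45 = -1/252*(-3076/75) - 45 = 769/4725 - 45 = -211856/4725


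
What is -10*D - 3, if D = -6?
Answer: 57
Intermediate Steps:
-10*D - 3 = -10*(-6) - 3 = 60 - 3 = 57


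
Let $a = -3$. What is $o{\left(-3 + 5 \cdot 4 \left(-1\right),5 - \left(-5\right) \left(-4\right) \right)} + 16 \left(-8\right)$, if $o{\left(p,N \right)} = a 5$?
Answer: $-143$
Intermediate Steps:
$o{\left(p,N \right)} = -15$ ($o{\left(p,N \right)} = \left(-3\right) 5 = -15$)
$o{\left(-3 + 5 \cdot 4 \left(-1\right),5 - \left(-5\right) \left(-4\right) \right)} + 16 \left(-8\right) = -15 + 16 \left(-8\right) = -15 - 128 = -143$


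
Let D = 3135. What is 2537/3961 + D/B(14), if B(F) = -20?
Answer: -2473399/15844 ≈ -156.11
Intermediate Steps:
2537/3961 + D/B(14) = 2537/3961 + 3135/(-20) = 2537*(1/3961) + 3135*(-1/20) = 2537/3961 - 627/4 = -2473399/15844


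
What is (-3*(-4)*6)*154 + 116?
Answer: 11204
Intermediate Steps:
(-3*(-4)*6)*154 + 116 = (12*6)*154 + 116 = 72*154 + 116 = 11088 + 116 = 11204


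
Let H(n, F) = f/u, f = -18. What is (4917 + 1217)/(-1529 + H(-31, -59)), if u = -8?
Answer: -24536/6107 ≈ -4.0177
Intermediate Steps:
H(n, F) = 9/4 (H(n, F) = -18/(-8) = -18*(-⅛) = 9/4)
(4917 + 1217)/(-1529 + H(-31, -59)) = (4917 + 1217)/(-1529 + 9/4) = 6134/(-6107/4) = 6134*(-4/6107) = -24536/6107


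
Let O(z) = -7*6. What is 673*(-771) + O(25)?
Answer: -518925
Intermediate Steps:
O(z) = -42
673*(-771) + O(25) = 673*(-771) - 42 = -518883 - 42 = -518925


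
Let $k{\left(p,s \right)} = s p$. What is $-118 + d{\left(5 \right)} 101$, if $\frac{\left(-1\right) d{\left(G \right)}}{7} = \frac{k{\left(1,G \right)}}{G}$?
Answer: $-825$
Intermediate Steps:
$k{\left(p,s \right)} = p s$
$d{\left(G \right)} = -7$ ($d{\left(G \right)} = - 7 \frac{1 G}{G} = - 7 \frac{G}{G} = \left(-7\right) 1 = -7$)
$-118 + d{\left(5 \right)} 101 = -118 - 707 = -825$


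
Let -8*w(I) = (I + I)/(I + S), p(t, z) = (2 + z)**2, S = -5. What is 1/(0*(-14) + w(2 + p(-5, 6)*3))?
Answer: -378/97 ≈ -3.8969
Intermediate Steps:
w(I) = -I/(4*(-5 + I)) (w(I) = -(I + I)/(8*(I - 5)) = -2*I/(8*(-5 + I)) = -I/(4*(-5 + I)))
1/(0*(-14) + w(2 + p(-5, 6)*3)) = 1/(0*(-14) - (2 + (2 + 6)**2*3)/(-20 + 4*(2 + (2 + 6)**2*3))) = 1/(0 - (2 + 8**2*3)/(-20 + 4*(2 + 8**2*3))) = 1/(0 - (2 + 64*3)/(-20 + 4*(2 + 64*3))) = 1/(0 - (2 + 192)/(-20 + 4*(2 + 192))) = 1/(0 - 1*194/(-20 + 4*194)) = 1/(0 - 1*194/(-20 + 776)) = 1/(0 - 1*194/756) = 1/(0 - 1*194*1/756) = 1/(0 - 97/378) = 1/(-97/378) = -378/97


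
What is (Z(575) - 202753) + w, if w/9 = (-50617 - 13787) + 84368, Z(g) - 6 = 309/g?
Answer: -13265516/575 ≈ -23070.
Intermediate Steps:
Z(g) = 6 + 309/g
w = 179676 (w = 9*((-50617 - 13787) + 84368) = 9*(-64404 + 84368) = 9*19964 = 179676)
(Z(575) - 202753) + w = ((6 + 309/575) - 202753) + 179676 = (3759/575 - 202753) + 179676 = -116579216/575 + 179676 = -13265516/575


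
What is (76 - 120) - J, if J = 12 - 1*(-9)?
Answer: -65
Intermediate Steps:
J = 21 (J = 12 + 9 = 21)
(76 - 120) - J = (76 - 120) - 1*21 = -44 - 21 = -65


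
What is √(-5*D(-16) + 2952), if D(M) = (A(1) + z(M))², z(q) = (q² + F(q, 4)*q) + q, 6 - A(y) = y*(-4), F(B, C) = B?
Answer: 2*I*√319307 ≈ 1130.1*I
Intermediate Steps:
A(y) = 6 + 4*y (A(y) = 6 - y*(-4) = 6 - (-4)*y = 6 + 4*y)
z(q) = q + 2*q² (z(q) = (q² + q*q) + q = (q² + q²) + q = 2*q² + q = q + 2*q²)
D(M) = (10 + M*(1 + 2*M))² (D(M) = ((6 + 4*1) + M*(1 + 2*M))² = ((6 + 4) + M*(1 + 2*M))² = (10 + M*(1 + 2*M))²)
√(-5*D(-16) + 2952) = √(-5*(10 - 16*(1 + 2*(-16)))² + 2952) = √(-5*(10 - 16*(1 - 32))² + 2952) = √(-5*(10 - 16*(-31))² + 2952) = √(-5*(10 + 496)² + 2952) = √(-5*506² + 2952) = √(-5*256036 + 2952) = √(-1280180 + 2952) = √(-1277228) = 2*I*√319307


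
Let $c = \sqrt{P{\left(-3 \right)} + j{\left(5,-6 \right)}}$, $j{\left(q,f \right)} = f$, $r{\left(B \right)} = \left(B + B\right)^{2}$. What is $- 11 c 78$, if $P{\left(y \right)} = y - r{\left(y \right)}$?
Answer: $- 2574 i \sqrt{5} \approx - 5755.6 i$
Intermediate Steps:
$r{\left(B \right)} = 4 B^{2}$ ($r{\left(B \right)} = \left(2 B\right)^{2} = 4 B^{2}$)
$P{\left(y \right)} = y - 4 y^{2}$
$c = 3 i \sqrt{5}$ ($c = \sqrt{- 3 \left(1 - -12\right) - 6} = \sqrt{- 3 \left(1 + 12\right) - 6} = \sqrt{\left(-3\right) 13 - 6} = \sqrt{-39 - 6} = \sqrt{-45} = 3 i \sqrt{5} \approx 6.7082 i$)
$- 11 c 78 = - 11 \cdot 3 i \sqrt{5} \cdot 78 = - 33 i \sqrt{5} \cdot 78 = - 2574 i \sqrt{5}$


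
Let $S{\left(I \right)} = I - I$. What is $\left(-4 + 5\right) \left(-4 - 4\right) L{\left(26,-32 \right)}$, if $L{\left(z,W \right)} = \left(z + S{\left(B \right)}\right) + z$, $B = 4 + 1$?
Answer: $-416$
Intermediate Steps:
$B = 5$
$S{\left(I \right)} = 0$
$L{\left(z,W \right)} = 2 z$ ($L{\left(z,W \right)} = \left(z + 0\right) + z = z + z = 2 z$)
$\left(-4 + 5\right) \left(-4 - 4\right) L{\left(26,-32 \right)} = \left(-4 + 5\right) \left(-4 - 4\right) 2 \cdot 26 = 1 \left(-8\right) 52 = \left(-8\right) 52 = -416$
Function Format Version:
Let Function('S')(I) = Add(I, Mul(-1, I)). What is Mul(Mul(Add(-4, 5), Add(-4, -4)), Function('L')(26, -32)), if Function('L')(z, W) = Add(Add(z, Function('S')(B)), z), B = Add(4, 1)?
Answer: -416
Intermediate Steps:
B = 5
Function('S')(I) = 0
Function('L')(z, W) = Mul(2, z) (Function('L')(z, W) = Add(Add(z, 0), z) = Add(z, z) = Mul(2, z))
Mul(Mul(Add(-4, 5), Add(-4, -4)), Function('L')(26, -32)) = Mul(Mul(Add(-4, 5), Add(-4, -4)), Mul(2, 26)) = Mul(Mul(1, -8), 52) = Mul(-8, 52) = -416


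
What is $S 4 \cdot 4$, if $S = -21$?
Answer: $-336$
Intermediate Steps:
$S 4 \cdot 4 = \left(-21\right) 4 \cdot 4 = \left(-84\right) 4 = -336$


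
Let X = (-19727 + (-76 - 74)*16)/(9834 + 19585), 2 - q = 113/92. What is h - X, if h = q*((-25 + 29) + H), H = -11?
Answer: -12585559/2706548 ≈ -4.6500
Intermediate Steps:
q = 71/92 (q = 2 - 113/92 = 71/92 ≈ 0.77174)
h = -497/92 (h = 71*((-25 + 29) - 11)/92 = 71*(4 - 11)/92 = (71/92)*(-7) = -497/92 ≈ -5.4022)
X = -22127/29419 (X = (-19727 - 150*16)/29419 = (-19727 - 2400)*(1/29419) = -22127*1/29419 = -22127/29419 ≈ -0.75213)
h - X = -497/92 - 1*(-22127/29419) = -497/92 + 22127/29419 = -12585559/2706548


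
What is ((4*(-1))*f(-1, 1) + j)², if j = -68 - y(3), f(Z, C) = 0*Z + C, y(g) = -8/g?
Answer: 43264/9 ≈ 4807.1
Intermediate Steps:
f(Z, C) = C (f(Z, C) = 0 + C = C)
j = -196/3 (j = -68 - (-8)/3 = -68 - 1*(-8/3) = -68 + 8/3 = -196/3 ≈ -65.333)
((4*(-1))*f(-1, 1) + j)² = ((4*(-1))*1 - 196/3)² = (-4*1 - 196/3)² = (-4 - 196/3)² = (-208/3)² = 43264/9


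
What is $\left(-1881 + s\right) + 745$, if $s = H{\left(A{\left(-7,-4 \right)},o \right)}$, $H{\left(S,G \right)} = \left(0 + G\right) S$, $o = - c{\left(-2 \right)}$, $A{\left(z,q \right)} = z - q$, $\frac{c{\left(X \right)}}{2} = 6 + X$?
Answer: $-1112$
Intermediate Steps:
$c{\left(X \right)} = 12 + 2 X$ ($c{\left(X \right)} = 2 \left(6 + X\right) = 12 + 2 X$)
$o = -8$ ($o = - (12 + 2 \left(-2\right)) = - (12 - 4) = \left(-1\right) 8 = -8$)
$H{\left(S,G \right)} = G S$
$s = 24$ ($s = - 8 \left(-7 - -4\right) = - 8 \left(-7 + 4\right) = \left(-8\right) \left(-3\right) = 24$)
$\left(-1881 + s\right) + 745 = \left(-1881 + 24\right) + 745 = -1857 + 745 = -1112$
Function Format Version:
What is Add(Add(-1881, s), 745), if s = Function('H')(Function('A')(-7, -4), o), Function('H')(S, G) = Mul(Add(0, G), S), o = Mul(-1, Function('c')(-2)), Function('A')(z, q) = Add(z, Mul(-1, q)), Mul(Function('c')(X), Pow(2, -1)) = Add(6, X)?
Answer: -1112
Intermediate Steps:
Function('c')(X) = Add(12, Mul(2, X)) (Function('c')(X) = Mul(2, Add(6, X)) = Add(12, Mul(2, X)))
o = -8 (o = Mul(-1, Add(12, Mul(2, -2))) = Mul(-1, Add(12, -4)) = Mul(-1, 8) = -8)
Function('H')(S, G) = Mul(G, S)
s = 24 (s = Mul(-8, Add(-7, Mul(-1, -4))) = Mul(-8, Add(-7, 4)) = Mul(-8, -3) = 24)
Add(Add(-1881, s), 745) = Add(Add(-1881, 24), 745) = Add(-1857, 745) = -1112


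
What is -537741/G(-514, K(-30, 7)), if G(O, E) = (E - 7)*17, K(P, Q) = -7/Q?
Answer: 537741/136 ≈ 3954.0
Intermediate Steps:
G(O, E) = -119 + 17*E (G(O, E) = (-7 + E)*17 = -119 + 17*E)
-537741/G(-514, K(-30, 7)) = -537741/(-119 + 17*(-7/7)) = -537741/(-119 + 17*(-7*⅐)) = -537741/(-119 + 17*(-1)) = -537741/(-119 - 17) = -537741/(-136) = -537741*(-1/136) = 537741/136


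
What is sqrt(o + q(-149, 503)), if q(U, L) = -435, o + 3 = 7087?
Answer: sqrt(6649) ≈ 81.541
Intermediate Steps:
o = 7084 (o = -3 + 7087 = 7084)
sqrt(o + q(-149, 503)) = sqrt(7084 - 435) = sqrt(6649)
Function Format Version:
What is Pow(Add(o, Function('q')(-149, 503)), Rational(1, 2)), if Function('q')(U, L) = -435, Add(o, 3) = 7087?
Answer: Pow(6649, Rational(1, 2)) ≈ 81.541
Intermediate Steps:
o = 7084 (o = Add(-3, 7087) = 7084)
Pow(Add(o, Function('q')(-149, 503)), Rational(1, 2)) = Pow(Add(7084, -435), Rational(1, 2)) = Pow(6649, Rational(1, 2))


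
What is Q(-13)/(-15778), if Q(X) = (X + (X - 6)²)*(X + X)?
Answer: 4524/7889 ≈ 0.57346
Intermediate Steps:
Q(X) = 2*X*(X + (-6 + X)²) (Q(X) = (X + (-6 + X)²)*(2*X) = 2*X*(X + (-6 + X)²))
Q(-13)/(-15778) = (2*(-13)*(-13 + (-6 - 13)²))/(-15778) = (2*(-13)*(-13 + (-19)²))*(-1/15778) = (2*(-13)*(-13 + 361))*(-1/15778) = (2*(-13)*348)*(-1/15778) = -9048*(-1/15778) = 4524/7889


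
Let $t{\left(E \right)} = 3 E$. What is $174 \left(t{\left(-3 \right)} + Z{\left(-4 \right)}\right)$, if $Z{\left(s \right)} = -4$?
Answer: $-2262$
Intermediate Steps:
$174 \left(t{\left(-3 \right)} + Z{\left(-4 \right)}\right) = 174 \left(3 \left(-3\right) - 4\right) = 174 \left(-9 - 4\right) = 174 \left(-13\right) = -2262$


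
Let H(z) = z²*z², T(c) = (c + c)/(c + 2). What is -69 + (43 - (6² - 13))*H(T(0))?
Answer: -69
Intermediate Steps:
T(c) = 2*c/(2 + c) (T(c) = (2*c)/(2 + c) = 2*c/(2 + c))
H(z) = z⁴
-69 + (43 - (6² - 13))*H(T(0)) = -69 + (43 - (6² - 13))*(2*0/(2 + 0))⁴ = -69 + (43 - (36 - 13))*(2*0/2)⁴ = -69 + (43 - 1*23)*(2*0*(½))⁴ = -69 + (43 - 23)*0⁴ = -69 + 20*0 = -69 + 0 = -69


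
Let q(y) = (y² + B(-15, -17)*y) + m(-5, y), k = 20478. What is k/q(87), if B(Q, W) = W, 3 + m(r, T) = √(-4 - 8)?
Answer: 41549862/12350527 - 13652*I*√3/12350527 ≈ 3.3642 - 0.0019146*I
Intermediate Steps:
m(r, T) = -3 + 2*I*√3 (m(r, T) = -3 + √(-4 - 8) = -3 + √(-12) = -3 + 2*I*√3)
q(y) = -3 + y² - 17*y + 2*I*√3 (q(y) = (y² - 17*y) + (-3 + 2*I*√3) = -3 + y² - 17*y + 2*I*√3)
k/q(87) = 20478/(-3 + 87² - 17*87 + 2*I*√3) = 20478/(-3 + 7569 - 1479 + 2*I*√3) = 20478/(6087 + 2*I*√3)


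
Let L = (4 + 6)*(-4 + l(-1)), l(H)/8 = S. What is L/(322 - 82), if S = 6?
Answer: 11/6 ≈ 1.8333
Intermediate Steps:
l(H) = 48 (l(H) = 8*6 = 48)
L = 440 (L = (4 + 6)*(-4 + 48) = 10*44 = 440)
L/(322 - 82) = 440/(322 - 82) = 440/240 = 440*(1/240) = 11/6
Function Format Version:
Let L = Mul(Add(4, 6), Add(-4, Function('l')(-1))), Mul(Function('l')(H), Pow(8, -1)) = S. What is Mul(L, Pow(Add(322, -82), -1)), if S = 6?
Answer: Rational(11, 6) ≈ 1.8333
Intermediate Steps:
Function('l')(H) = 48 (Function('l')(H) = Mul(8, 6) = 48)
L = 440 (L = Mul(Add(4, 6), Add(-4, 48)) = Mul(10, 44) = 440)
Mul(L, Pow(Add(322, -82), -1)) = Mul(440, Pow(Add(322, -82), -1)) = Mul(440, Pow(240, -1)) = Mul(440, Rational(1, 240)) = Rational(11, 6)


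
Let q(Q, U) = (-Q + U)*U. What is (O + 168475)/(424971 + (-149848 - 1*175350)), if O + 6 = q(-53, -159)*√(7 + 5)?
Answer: 168469/99773 + 33708*√3/99773 ≈ 2.2737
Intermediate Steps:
q(Q, U) = U*(U - Q) (q(Q, U) = (U - Q)*U = U*(U - Q))
O = -6 + 33708*√3 (O = -6 + (-159*(-159 - 1*(-53)))*√(7 + 5) = -6 + (-159*(-159 + 53))*√12 = -6 + (-159*(-106))*(2*√3) = -6 + 16854*(2*√3) = -6 + 33708*√3 ≈ 58378.)
(O + 168475)/(424971 + (-149848 - 1*175350)) = ((-6 + 33708*√3) + 168475)/(424971 + (-149848 - 1*175350)) = (168469 + 33708*√3)/(424971 + (-149848 - 175350)) = (168469 + 33708*√3)/(424971 - 325198) = (168469 + 33708*√3)/99773 = (168469 + 33708*√3)*(1/99773) = 168469/99773 + 33708*√3/99773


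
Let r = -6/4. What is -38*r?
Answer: 57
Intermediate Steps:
r = -3/2 (r = -6*¼ = -3/2 ≈ -1.5000)
-38*r = -38*(-3/2) = 57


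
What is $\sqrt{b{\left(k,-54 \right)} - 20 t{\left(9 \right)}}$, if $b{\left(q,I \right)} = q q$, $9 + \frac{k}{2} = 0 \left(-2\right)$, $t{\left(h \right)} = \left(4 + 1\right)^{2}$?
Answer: $4 i \sqrt{11} \approx 13.266 i$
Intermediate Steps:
$t{\left(h \right)} = 25$ ($t{\left(h \right)} = 5^{2} = 25$)
$k = -18$ ($k = -18 + 2 \cdot 0 \left(-2\right) = -18 + 2 \cdot 0 = -18 + 0 = -18$)
$b{\left(q,I \right)} = q^{2}$
$\sqrt{b{\left(k,-54 \right)} - 20 t{\left(9 \right)}} = \sqrt{\left(-18\right)^{2} - 500} = \sqrt{324 - 500} = \sqrt{-176} = 4 i \sqrt{11}$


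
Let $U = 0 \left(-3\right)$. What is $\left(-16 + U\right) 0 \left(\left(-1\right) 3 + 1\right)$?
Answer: $0$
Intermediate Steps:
$U = 0$
$\left(-16 + U\right) 0 \left(\left(-1\right) 3 + 1\right) = \left(-16 + 0\right) 0 \left(\left(-1\right) 3 + 1\right) = - 16 \cdot 0 \left(-3 + 1\right) = - 16 \cdot 0 \left(-2\right) = \left(-16\right) 0 = 0$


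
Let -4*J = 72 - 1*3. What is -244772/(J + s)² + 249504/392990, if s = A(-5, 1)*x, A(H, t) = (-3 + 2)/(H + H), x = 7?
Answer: -19224921702128/21528188695 ≈ -893.01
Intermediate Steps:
A(H, t) = -1/(2*H)
J = -69/4 (J = -(72 - 1*3)/4 = -(72 - 3)/4 = -¼*69 = -69/4 ≈ -17.250)
s = 7/10 (s = -½/(-5)*7 = -½*(-⅕)*7 = (⅒)*7 = 7/10 ≈ 0.70000)
-244772/(J + s)² + 249504/392990 = -244772/(-69/4 + 7/10)² + 249504/392990 = -244772/((-331/20)²) + 249504*(1/392990) = -244772/109561/400 + 124752/196495 = -244772*400/109561 + 124752/196495 = -97908800/109561 + 124752/196495 = -19224921702128/21528188695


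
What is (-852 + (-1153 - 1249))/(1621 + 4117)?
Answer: -1627/2869 ≈ -0.56710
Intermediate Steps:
(-852 + (-1153 - 1249))/(1621 + 4117) = (-852 - 2402)/5738 = -3254*1/5738 = -1627/2869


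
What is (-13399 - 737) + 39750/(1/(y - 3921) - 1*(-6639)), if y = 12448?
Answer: -399955335147/28305377 ≈ -14130.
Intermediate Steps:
(-13399 - 737) + 39750/(1/(y - 3921) - 1*(-6639)) = (-13399 - 737) + 39750/(1/(12448 - 3921) - 1*(-6639)) = -14136 + 39750/(1/8527 + 6639) = -14136 + 39750/(56610754/8527) = -14136 + 39750*(8527/56610754) = -14136 + 169474125/28305377 = -399955335147/28305377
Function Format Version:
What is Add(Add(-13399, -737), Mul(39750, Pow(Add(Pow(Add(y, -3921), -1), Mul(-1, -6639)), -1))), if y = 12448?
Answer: Rational(-399955335147, 28305377) ≈ -14130.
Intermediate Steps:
Add(Add(-13399, -737), Mul(39750, Pow(Add(Pow(Add(y, -3921), -1), Mul(-1, -6639)), -1))) = Add(Add(-13399, -737), Mul(39750, Pow(Add(Pow(Add(12448, -3921), -1), Mul(-1, -6639)), -1))) = Add(-14136, Mul(39750, Pow(Add(Pow(8527, -1), 6639), -1))) = Add(-14136, Mul(39750, Pow(Add(Rational(1, 8527), 6639), -1))) = Add(-14136, Mul(39750, Pow(Rational(56610754, 8527), -1))) = Add(-14136, Mul(39750, Rational(8527, 56610754))) = Add(-14136, Rational(169474125, 28305377)) = Rational(-399955335147, 28305377)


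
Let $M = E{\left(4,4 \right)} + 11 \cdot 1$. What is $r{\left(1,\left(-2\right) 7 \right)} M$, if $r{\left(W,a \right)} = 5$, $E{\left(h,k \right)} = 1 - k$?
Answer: $40$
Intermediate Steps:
$M = 8$ ($M = \left(1 - 4\right) + 11 \cdot 1 = \left(1 - 4\right) + 11 = -3 + 11 = 8$)
$r{\left(1,\left(-2\right) 7 \right)} M = 5 \cdot 8 = 40$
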